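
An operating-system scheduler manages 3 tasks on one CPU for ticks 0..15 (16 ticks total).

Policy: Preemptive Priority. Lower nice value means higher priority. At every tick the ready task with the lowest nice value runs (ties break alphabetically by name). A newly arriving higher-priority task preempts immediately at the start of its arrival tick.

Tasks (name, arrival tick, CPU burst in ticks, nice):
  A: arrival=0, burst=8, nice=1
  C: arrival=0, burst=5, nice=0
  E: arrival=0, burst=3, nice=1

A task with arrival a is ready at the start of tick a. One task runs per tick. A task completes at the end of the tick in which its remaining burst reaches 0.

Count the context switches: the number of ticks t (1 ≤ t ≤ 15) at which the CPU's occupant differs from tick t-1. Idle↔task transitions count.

t=0: ready={A,C,E} → run C
t=1: ready={A,C,E} → run C
t=2: ready={A,C,E} → run C
t=3: ready={A,C,E} → run C
t=4: ready={A,C,E} → run C
t=5: ready={A,E} → run A
t=6: ready={A,E} → run A
t=7: ready={A,E} → run A
t=8: ready={A,E} → run A
t=9: ready={A,E} → run A
t=10: ready={A,E} → run A
t=11: ready={A,E} → run A
t=12: ready={A,E} → run A
t=13: ready={E} → run E
t=14: ready={E} → run E
t=15: ready={E} → run E

context switches = 2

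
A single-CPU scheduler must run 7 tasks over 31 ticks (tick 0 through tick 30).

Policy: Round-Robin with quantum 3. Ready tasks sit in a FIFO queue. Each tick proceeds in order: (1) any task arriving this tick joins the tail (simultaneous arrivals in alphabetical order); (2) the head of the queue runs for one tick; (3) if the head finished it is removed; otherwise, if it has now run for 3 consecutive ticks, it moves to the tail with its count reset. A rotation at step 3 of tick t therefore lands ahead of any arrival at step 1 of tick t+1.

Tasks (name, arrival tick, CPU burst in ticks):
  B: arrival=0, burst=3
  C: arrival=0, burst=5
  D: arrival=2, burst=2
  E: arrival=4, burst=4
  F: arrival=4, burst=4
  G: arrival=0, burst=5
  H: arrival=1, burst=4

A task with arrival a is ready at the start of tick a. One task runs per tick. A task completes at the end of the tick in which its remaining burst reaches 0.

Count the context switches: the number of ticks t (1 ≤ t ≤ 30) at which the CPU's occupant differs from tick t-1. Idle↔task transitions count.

context switches = 12

t=0: queue=[B,C,G] q_used=0 → run B
t=1: queue=[B,C,G,H] q_used=1 → run B
t=2: queue=[B,C,G,H,D] q_used=2 → run B
t=3: queue=[C,G,H,D] q_used=0 → run C
t=4: queue=[C,G,H,D,E,F] q_used=1 → run C
t=5: queue=[C,G,H,D,E,F] q_used=2 → run C
t=6: queue=[G,H,D,E,F,C] q_used=0 → run G
t=7: queue=[G,H,D,E,F,C] q_used=1 → run G
t=8: queue=[G,H,D,E,F,C] q_used=2 → run G
t=9: queue=[H,D,E,F,C,G] q_used=0 → run H
t=10: queue=[H,D,E,F,C,G] q_used=1 → run H
t=11: queue=[H,D,E,F,C,G] q_used=2 → run H
t=12: queue=[D,E,F,C,G,H] q_used=0 → run D
t=13: queue=[D,E,F,C,G,H] q_used=1 → run D
t=14: queue=[E,F,C,G,H] q_used=0 → run E
t=15: queue=[E,F,C,G,H] q_used=1 → run E
t=16: queue=[E,F,C,G,H] q_used=2 → run E
t=17: queue=[F,C,G,H,E] q_used=0 → run F
t=18: queue=[F,C,G,H,E] q_used=1 → run F
t=19: queue=[F,C,G,H,E] q_used=2 → run F
t=20: queue=[C,G,H,E,F] q_used=0 → run C
t=21: queue=[C,G,H,E,F] q_used=1 → run C
t=22: queue=[G,H,E,F] q_used=0 → run G
t=23: queue=[G,H,E,F] q_used=1 → run G
t=24: queue=[H,E,F] q_used=0 → run H
t=25: queue=[E,F] q_used=0 → run E
t=26: queue=[F] q_used=0 → run F
t=27: (idle)
t=28: (idle)
t=29: (idle)
t=30: (idle)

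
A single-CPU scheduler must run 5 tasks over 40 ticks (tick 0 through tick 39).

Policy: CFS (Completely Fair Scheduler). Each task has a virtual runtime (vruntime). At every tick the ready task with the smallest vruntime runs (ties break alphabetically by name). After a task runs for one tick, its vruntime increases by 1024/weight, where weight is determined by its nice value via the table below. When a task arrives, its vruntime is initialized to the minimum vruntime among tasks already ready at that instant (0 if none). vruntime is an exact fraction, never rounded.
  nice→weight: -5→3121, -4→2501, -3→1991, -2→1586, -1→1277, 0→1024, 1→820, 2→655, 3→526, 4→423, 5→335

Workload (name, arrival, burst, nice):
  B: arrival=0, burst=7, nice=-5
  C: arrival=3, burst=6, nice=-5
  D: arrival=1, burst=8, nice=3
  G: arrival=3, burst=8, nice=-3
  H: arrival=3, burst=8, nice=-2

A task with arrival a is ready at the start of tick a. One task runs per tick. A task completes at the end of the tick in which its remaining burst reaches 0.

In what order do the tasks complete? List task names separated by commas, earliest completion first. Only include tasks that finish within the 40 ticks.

t=0: vr[B=0] → run B
t=1: vr[B=1024/3121 D=1024/3121] → run B
t=2: vr[B=2048/3121 D=1024/3121] → run D
t=3: vr[B=2048/3121 C=2048/3121 D=1867264/820823 G=2048/3121 H=2048/3121] → run B
t=4: vr[B=3072/3121 C=2048/3121 D=1867264/820823 G=2048/3121 H=2048/3121] → run C
t=5: vr[B=3072/3121 C=3072/3121 D=1867264/820823 G=2048/3121 H=2048/3121] → run G
t=6: vr[B=3072/3121 C=3072/3121 D=1867264/820823 G=7273472/6213911 H=2048/3121] → run H
t=7: vr[B=3072/3121 C=3072/3121 D=1867264/820823 G=7273472/6213911 H=3222016/2474953] → run B
t=8: vr[B=4096/3121 C=3072/3121 D=1867264/820823 G=7273472/6213911 H=3222016/2474953] → run C
t=9: vr[B=4096/3121 C=4096/3121 D=1867264/820823 G=7273472/6213911 H=3222016/2474953] → run G
t=10: vr[B=4096/3121 C=4096/3121 D=1867264/820823 G=10469376/6213911 H=3222016/2474953] → run H
t=11: vr[B=4096/3121 C=4096/3121 D=1867264/820823 G=10469376/6213911 H=4819968/2474953] → run B
t=12: vr[B=5120/3121 C=4096/3121 D=1867264/820823 G=10469376/6213911 H=4819968/2474953] → run C
t=13: vr[B=5120/3121 C=5120/3121 D=1867264/820823 G=10469376/6213911 H=4819968/2474953] → run B
t=14: vr[B=6144/3121 C=5120/3121 D=1867264/820823 G=10469376/6213911 H=4819968/2474953] → run C
t=15: vr[B=6144/3121 C=6144/3121 D=1867264/820823 G=10469376/6213911 H=4819968/2474953] → run G
t=16: vr[B=6144/3121 C=6144/3121 D=1867264/820823 G=13665280/6213911 H=4819968/2474953] → run H
t=17: vr[B=6144/3121 C=6144/3121 D=1867264/820823 G=13665280/6213911 H=6417920/2474953] → run B
t=18: vr[C=6144/3121 D=1867264/820823 G=13665280/6213911 H=6417920/2474953] → run C
t=19: vr[C=7168/3121 D=1867264/820823 G=13665280/6213911 H=6417920/2474953] → run G
t=20: vr[C=7168/3121 D=1867264/820823 G=16861184/6213911 H=6417920/2474953] → run D
t=21: vr[C=7168/3121 D=3465216/820823 G=16861184/6213911 H=6417920/2474953] → run C
t=22: vr[D=3465216/820823 G=16861184/6213911 H=6417920/2474953] → run H
t=23: vr[D=3465216/820823 G=16861184/6213911 H=8015872/2474953] → run G
t=24: vr[D=3465216/820823 G=20057088/6213911 H=8015872/2474953] → run G
t=25: vr[D=3465216/820823 G=23252992/6213911 H=8015872/2474953] → run H
t=26: vr[D=3465216/820823 G=23252992/6213911 H=9613824/2474953] → run G
t=27: vr[D=3465216/820823 G=26448896/6213911 H=9613824/2474953] → run H
t=28: vr[D=3465216/820823 G=26448896/6213911 H=11211776/2474953] → run D
t=29: vr[D=5063168/820823 G=26448896/6213911 H=11211776/2474953] → run G
t=30: vr[D=5063168/820823 H=11211776/2474953] → run H
t=31: vr[D=5063168/820823 H=12809728/2474953] → run H
t=32: vr[D=5063168/820823] → run D
t=33: vr[D=6661120/820823] → run D
t=34: vr[D=8259072/820823] → run D
t=35: vr[D=9857024/820823] → run D
t=36: vr[D=11454976/820823] → run D
t=37: (idle)
t=38: (idle)
t=39: (idle)

completion order = B, C, G, H, D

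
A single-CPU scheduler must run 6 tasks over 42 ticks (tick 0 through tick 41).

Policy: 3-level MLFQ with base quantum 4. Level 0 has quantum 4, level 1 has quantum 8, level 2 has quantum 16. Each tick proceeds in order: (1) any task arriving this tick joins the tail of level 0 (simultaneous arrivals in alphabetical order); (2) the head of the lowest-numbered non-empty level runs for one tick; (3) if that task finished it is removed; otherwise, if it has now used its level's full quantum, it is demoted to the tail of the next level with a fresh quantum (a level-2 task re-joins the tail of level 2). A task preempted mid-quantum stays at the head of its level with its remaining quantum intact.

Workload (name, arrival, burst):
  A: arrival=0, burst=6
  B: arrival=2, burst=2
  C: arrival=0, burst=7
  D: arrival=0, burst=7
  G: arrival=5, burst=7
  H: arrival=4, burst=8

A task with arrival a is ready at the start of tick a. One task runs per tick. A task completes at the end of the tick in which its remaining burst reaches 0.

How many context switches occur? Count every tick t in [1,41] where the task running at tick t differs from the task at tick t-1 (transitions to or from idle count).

t=0: L0/L1/L2 = ACD/-/- → run A
t=1: L0/L1/L2 = ACD/-/- → run A
t=2: L0/L1/L2 = ACDB/-/- → run A
t=3: L0/L1/L2 = ACDB/-/- → run A
t=4: L0/L1/L2 = CDBH/A/- → run C
t=5: L0/L1/L2 = CDBHG/A/- → run C
t=6: L0/L1/L2 = CDBHG/A/- → run C
t=7: L0/L1/L2 = CDBHG/A/- → run C
t=8: L0/L1/L2 = DBHG/AC/- → run D
t=9: L0/L1/L2 = DBHG/AC/- → run D
t=10: L0/L1/L2 = DBHG/AC/- → run D
t=11: L0/L1/L2 = DBHG/AC/- → run D
t=12: L0/L1/L2 = BHG/ACD/- → run B
t=13: L0/L1/L2 = BHG/ACD/- → run B
t=14: L0/L1/L2 = HG/ACD/- → run H
t=15: L0/L1/L2 = HG/ACD/- → run H
t=16: L0/L1/L2 = HG/ACD/- → run H
t=17: L0/L1/L2 = HG/ACD/- → run H
t=18: L0/L1/L2 = G/ACDH/- → run G
t=19: L0/L1/L2 = G/ACDH/- → run G
t=20: L0/L1/L2 = G/ACDH/- → run G
t=21: L0/L1/L2 = G/ACDH/- → run G
t=22: L0/L1/L2 = -/ACDHG/- → run A
t=23: L0/L1/L2 = -/ACDHG/- → run A
t=24: L0/L1/L2 = -/CDHG/- → run C
t=25: L0/L1/L2 = -/CDHG/- → run C
t=26: L0/L1/L2 = -/CDHG/- → run C
t=27: L0/L1/L2 = -/DHG/- → run D
t=28: L0/L1/L2 = -/DHG/- → run D
t=29: L0/L1/L2 = -/DHG/- → run D
t=30: L0/L1/L2 = -/HG/- → run H
t=31: L0/L1/L2 = -/HG/- → run H
t=32: L0/L1/L2 = -/HG/- → run H
t=33: L0/L1/L2 = -/HG/- → run H
t=34: L0/L1/L2 = -/G/- → run G
t=35: L0/L1/L2 = -/G/- → run G
t=36: L0/L1/L2 = -/G/- → run G
t=37: (idle)
t=38: (idle)
t=39: (idle)
t=40: (idle)
t=41: (idle)

context switches = 11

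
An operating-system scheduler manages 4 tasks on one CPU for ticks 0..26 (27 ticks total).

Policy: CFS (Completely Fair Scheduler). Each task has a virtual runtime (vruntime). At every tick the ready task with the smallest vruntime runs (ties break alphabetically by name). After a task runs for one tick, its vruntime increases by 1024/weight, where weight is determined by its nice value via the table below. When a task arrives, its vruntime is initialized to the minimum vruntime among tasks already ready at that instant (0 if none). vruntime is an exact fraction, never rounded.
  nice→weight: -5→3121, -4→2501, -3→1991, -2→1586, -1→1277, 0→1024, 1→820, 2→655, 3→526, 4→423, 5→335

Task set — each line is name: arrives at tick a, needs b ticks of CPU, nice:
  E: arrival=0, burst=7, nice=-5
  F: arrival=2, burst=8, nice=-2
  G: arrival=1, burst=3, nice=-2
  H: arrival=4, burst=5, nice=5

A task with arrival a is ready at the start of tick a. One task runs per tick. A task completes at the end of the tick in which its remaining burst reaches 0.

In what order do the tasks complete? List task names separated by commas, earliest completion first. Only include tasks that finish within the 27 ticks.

completion order = G, E, F, H

t=0: vr[E=0] → run E
t=1: vr[E=1024/3121 G=1024/3121] → run E
t=2: vr[E=2048/3121 F=1024/3121 G=1024/3121] → run F
t=3: vr[E=2048/3121 F=2409984/2474953 G=1024/3121] → run G
t=4: vr[E=2048/3121 F=2409984/2474953 G=2409984/2474953 H=2048/3121] → run E
t=5: vr[E=3072/3121 F=2409984/2474953 G=2409984/2474953 H=2048/3121] → run H
t=6: vr[E=3072/3121 F=2409984/2474953 G=2409984/2474953 H=3881984/1045535] → run F
t=7: vr[E=3072/3121 F=4007936/2474953 G=2409984/2474953 H=3881984/1045535] → run G
t=8: vr[E=3072/3121 F=4007936/2474953 G=4007936/2474953 H=3881984/1045535] → run E
t=9: vr[E=4096/3121 F=4007936/2474953 G=4007936/2474953 H=3881984/1045535] → run E
t=10: vr[E=5120/3121 F=4007936/2474953 G=4007936/2474953 H=3881984/1045535] → run F
t=11: vr[E=5120/3121 F=5605888/2474953 G=4007936/2474953 H=3881984/1045535] → run G
t=12: vr[E=5120/3121 F=5605888/2474953 H=3881984/1045535] → run E
t=13: vr[E=6144/3121 F=5605888/2474953 H=3881984/1045535] → run E
t=14: vr[F=5605888/2474953 H=3881984/1045535] → run F
t=15: vr[F=7203840/2474953 H=3881984/1045535] → run F
t=16: vr[F=8801792/2474953 H=3881984/1045535] → run F
t=17: vr[F=10399744/2474953 H=3881984/1045535] → run H
t=18: vr[F=10399744/2474953 H=7077888/1045535] → run F
t=19: vr[F=11997696/2474953 H=7077888/1045535] → run F
t=20: vr[H=7077888/1045535] → run H
t=21: vr[H=10273792/1045535] → run H
t=22: vr[H=13469696/1045535] → run H
t=23: (idle)
t=24: (idle)
t=25: (idle)
t=26: (idle)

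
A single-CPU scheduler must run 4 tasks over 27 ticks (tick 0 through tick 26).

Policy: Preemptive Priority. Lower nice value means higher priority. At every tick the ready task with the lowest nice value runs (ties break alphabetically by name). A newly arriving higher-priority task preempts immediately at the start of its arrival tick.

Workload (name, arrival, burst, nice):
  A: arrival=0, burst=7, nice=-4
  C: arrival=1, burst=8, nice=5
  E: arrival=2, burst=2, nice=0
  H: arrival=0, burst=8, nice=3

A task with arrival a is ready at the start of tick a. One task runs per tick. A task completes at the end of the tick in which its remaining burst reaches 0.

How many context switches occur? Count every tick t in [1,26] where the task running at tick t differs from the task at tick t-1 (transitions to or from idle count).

t=0: ready={A,H} → run A
t=1: ready={A,C,H} → run A
t=2: ready={A,C,E,H} → run A
t=3: ready={A,C,E,H} → run A
t=4: ready={A,C,E,H} → run A
t=5: ready={A,C,E,H} → run A
t=6: ready={A,C,E,H} → run A
t=7: ready={C,E,H} → run E
t=8: ready={C,E,H} → run E
t=9: ready={C,H} → run H
t=10: ready={C,H} → run H
t=11: ready={C,H} → run H
t=12: ready={C,H} → run H
t=13: ready={C,H} → run H
t=14: ready={C,H} → run H
t=15: ready={C,H} → run H
t=16: ready={C,H} → run H
t=17: ready={C} → run C
t=18: ready={C} → run C
t=19: ready={C} → run C
t=20: ready={C} → run C
t=21: ready={C} → run C
t=22: ready={C} → run C
t=23: ready={C} → run C
t=24: ready={C} → run C
t=25: (idle)
t=26: (idle)

context switches = 4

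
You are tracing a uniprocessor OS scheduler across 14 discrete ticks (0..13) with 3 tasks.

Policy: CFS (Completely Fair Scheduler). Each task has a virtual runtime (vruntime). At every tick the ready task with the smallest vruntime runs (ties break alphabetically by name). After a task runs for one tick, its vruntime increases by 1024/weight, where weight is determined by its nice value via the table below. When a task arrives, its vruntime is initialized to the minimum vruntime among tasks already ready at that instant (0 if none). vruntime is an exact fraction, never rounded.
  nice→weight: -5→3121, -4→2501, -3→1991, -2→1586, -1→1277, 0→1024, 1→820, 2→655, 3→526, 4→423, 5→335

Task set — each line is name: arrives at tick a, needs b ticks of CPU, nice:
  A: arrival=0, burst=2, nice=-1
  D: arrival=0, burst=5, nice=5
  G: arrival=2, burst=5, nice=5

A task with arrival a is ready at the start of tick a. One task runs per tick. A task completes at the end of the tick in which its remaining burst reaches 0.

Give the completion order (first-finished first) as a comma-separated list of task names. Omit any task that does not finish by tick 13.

t=0: vr[A=0 D=0] → run A
t=1: vr[A=1024/1277 D=0] → run D
t=2: vr[A=1024/1277 D=1024/335 G=1024/1277] → run A
t=3: vr[D=1024/335 G=1024/1277] → run G
t=4: vr[D=1024/335 G=1650688/427795] → run D
t=5: vr[D=2048/335 G=1650688/427795] → run G
t=6: vr[D=2048/335 G=2958336/427795] → run D
t=7: vr[D=3072/335 G=2958336/427795] → run G
t=8: vr[D=3072/335 G=4265984/427795] → run D
t=9: vr[D=4096/335 G=4265984/427795] → run G
t=10: vr[D=4096/335 G=5573632/427795] → run D
t=11: vr[G=5573632/427795] → run G
t=12: (idle)
t=13: (idle)

completion order = A, D, G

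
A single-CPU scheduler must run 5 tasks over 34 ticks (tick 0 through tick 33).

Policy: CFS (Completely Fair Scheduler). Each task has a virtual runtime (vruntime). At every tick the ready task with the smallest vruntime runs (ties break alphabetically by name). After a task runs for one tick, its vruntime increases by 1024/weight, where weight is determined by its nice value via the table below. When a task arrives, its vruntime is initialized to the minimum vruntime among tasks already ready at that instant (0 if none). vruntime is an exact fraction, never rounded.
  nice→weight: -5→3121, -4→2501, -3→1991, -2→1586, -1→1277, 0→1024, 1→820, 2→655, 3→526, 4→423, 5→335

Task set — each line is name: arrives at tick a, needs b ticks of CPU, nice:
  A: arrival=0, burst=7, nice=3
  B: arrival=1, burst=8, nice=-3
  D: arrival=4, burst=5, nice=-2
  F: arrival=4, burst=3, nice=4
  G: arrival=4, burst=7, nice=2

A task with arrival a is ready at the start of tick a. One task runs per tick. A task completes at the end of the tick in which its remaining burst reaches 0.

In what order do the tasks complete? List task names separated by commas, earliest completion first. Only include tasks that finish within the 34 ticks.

t=0: vr[A=0] → run A
t=1: vr[A=512/263 B=512/263] → run A
t=2: vr[A=1024/263 B=512/263] → run B
t=3: vr[A=1024/263 B=1288704/523633] → run B
t=4: vr[A=1024/263 B=1558016/523633 D=1558016/523633 F=1558016/523633 G=1558016/523633] → run B
t=5: vr[A=1024/263 B=1827328/523633 D=1558016/523633 F=1558016/523633 G=1558016/523633] → run D
t=6: vr[A=1024/263 B=1827328/523633 D=1503606784/415240969 F=1558016/523633 G=1558016/523633] → run F
t=7: vr[A=1024/263 B=1827328/523633 D=1503606784/415240969 F=1195240960/221496759 G=1558016/523633] → run G
t=8: vr[A=1024/263 B=1827328/523633 D=1503606784/415240969 F=1195240960/221496759 G=1556700672/342979615] → run B
t=9: vr[A=1024/263 B=2096640/523633 D=1503606784/415240969 F=1195240960/221496759 G=1556700672/342979615] → run D
t=10: vr[A=1024/263 B=2096640/523633 D=1771706880/415240969 F=1195240960/221496759 G=1556700672/342979615] → run A
t=11: vr[A=1536/263 B=2096640/523633 D=1771706880/415240969 F=1195240960/221496759 G=1556700672/342979615] → run B
t=12: vr[A=1536/263 B=2365952/523633 D=1771706880/415240969 F=1195240960/221496759 G=1556700672/342979615] → run D
t=13: vr[A=1536/263 B=2365952/523633 D=2039806976/415240969 F=1195240960/221496759 G=1556700672/342979615] → run B
t=14: vr[A=1536/263 B=2635264/523633 D=2039806976/415240969 F=1195240960/221496759 G=1556700672/342979615] → run G
t=15: vr[A=1536/263 B=2635264/523633 D=2039806976/415240969 F=1195240960/221496759 G=2092900864/342979615] → run D
t=16: vr[A=1536/263 B=2635264/523633 D=2307907072/415240969 F=1195240960/221496759 G=2092900864/342979615] → run B
t=17: vr[A=1536/263 B=2904576/523633 D=2307907072/415240969 F=1195240960/221496759 G=2092900864/342979615] → run F
t=18: vr[A=1536/263 B=2904576/523633 D=2307907072/415240969 F=1731441152/221496759 G=2092900864/342979615] → run B
t=19: vr[A=1536/263 D=2307907072/415240969 F=1731441152/221496759 G=2092900864/342979615] → run D
t=20: vr[A=1536/263 F=1731441152/221496759 G=2092900864/342979615] → run A
t=21: vr[A=2048/263 F=1731441152/221496759 G=2092900864/342979615] → run G
t=22: vr[A=2048/263 F=1731441152/221496759 G=2629101056/342979615] → run G
t=23: vr[A=2048/263 F=1731441152/221496759 G=3165301248/342979615] → run A
t=24: vr[A=2560/263 F=1731441152/221496759 G=3165301248/342979615] → run F
t=25: vr[A=2560/263 G=3165301248/342979615] → run G
t=26: vr[A=2560/263 G=740300288/68595923] → run A
t=27: vr[A=3072/263 G=740300288/68595923] → run G
t=28: vr[A=3072/263 G=4237701632/342979615] → run A
t=29: vr[G=4237701632/342979615] → run G
t=30: (idle)
t=31: (idle)
t=32: (idle)
t=33: (idle)

completion order = B, D, F, A, G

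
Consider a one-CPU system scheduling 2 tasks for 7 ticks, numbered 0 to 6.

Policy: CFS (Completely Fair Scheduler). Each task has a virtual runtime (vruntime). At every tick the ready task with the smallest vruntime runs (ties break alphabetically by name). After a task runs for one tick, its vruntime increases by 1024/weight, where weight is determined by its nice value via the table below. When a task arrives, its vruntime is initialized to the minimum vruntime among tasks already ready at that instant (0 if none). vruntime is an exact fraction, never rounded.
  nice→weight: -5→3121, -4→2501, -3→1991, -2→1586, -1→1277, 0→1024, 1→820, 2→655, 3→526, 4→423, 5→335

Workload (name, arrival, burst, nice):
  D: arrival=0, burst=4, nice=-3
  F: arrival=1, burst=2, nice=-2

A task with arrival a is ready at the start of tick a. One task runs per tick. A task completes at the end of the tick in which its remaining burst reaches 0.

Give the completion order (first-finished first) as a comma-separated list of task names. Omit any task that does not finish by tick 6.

t=0: vr[D=0] → run D
t=1: vr[D=1024/1991 F=1024/1991] → run D
t=2: vr[D=2048/1991 F=1024/1991] → run F
t=3: vr[D=2048/1991 F=1831424/1578863] → run D
t=4: vr[D=3072/1991 F=1831424/1578863] → run F
t=5: vr[D=3072/1991] → run D
t=6: (idle)

completion order = F, D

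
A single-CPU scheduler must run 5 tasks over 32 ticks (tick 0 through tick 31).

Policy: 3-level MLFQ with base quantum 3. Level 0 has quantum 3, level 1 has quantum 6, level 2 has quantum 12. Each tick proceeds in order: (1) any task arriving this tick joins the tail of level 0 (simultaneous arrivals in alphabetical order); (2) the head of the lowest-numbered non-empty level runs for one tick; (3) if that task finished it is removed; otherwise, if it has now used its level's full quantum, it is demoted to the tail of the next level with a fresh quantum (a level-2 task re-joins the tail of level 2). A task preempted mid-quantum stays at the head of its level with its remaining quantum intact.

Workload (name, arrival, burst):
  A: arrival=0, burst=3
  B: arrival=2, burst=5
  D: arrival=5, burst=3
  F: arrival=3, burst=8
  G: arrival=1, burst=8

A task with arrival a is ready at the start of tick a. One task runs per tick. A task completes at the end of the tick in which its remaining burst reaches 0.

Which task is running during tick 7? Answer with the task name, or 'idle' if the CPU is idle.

running at tick 7 = B

t=0: L0/L1/L2 = A/-/- → run A
t=1: L0/L1/L2 = AG/-/- → run A
t=2: L0/L1/L2 = AGB/-/- → run A
t=3: L0/L1/L2 = GBF/-/- → run G
t=4: L0/L1/L2 = GBF/-/- → run G
t=5: L0/L1/L2 = GBFD/-/- → run G
t=6: L0/L1/L2 = BFD/G/- → run B
t=7: L0/L1/L2 = BFD/G/- → run B
t=8: L0/L1/L2 = BFD/G/- → run B
t=9: L0/L1/L2 = FD/GB/- → run F
t=10: L0/L1/L2 = FD/GB/- → run F
t=11: L0/L1/L2 = FD/GB/- → run F
t=12: L0/L1/L2 = D/GBF/- → run D
t=13: L0/L1/L2 = D/GBF/- → run D
t=14: L0/L1/L2 = D/GBF/- → run D
t=15: L0/L1/L2 = -/GBF/- → run G
t=16: L0/L1/L2 = -/GBF/- → run G
t=17: L0/L1/L2 = -/GBF/- → run G
t=18: L0/L1/L2 = -/GBF/- → run G
t=19: L0/L1/L2 = -/GBF/- → run G
t=20: L0/L1/L2 = -/BF/- → run B
t=21: L0/L1/L2 = -/BF/- → run B
t=22: L0/L1/L2 = -/F/- → run F
t=23: L0/L1/L2 = -/F/- → run F
t=24: L0/L1/L2 = -/F/- → run F
t=25: L0/L1/L2 = -/F/- → run F
t=26: L0/L1/L2 = -/F/- → run F
t=27: (idle)
t=28: (idle)
t=29: (idle)
t=30: (idle)
t=31: (idle)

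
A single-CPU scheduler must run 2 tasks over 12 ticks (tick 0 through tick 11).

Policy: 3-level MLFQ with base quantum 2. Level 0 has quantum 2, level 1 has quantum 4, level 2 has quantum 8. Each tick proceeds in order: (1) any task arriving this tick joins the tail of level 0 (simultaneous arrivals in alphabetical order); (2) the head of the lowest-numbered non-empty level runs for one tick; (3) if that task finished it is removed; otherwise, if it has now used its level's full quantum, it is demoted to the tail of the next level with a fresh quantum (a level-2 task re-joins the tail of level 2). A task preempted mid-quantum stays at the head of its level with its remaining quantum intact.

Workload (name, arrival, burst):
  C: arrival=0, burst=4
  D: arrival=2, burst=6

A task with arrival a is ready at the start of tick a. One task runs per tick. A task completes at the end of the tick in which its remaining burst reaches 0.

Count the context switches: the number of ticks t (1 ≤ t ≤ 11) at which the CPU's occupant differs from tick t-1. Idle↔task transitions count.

context switches = 4

t=0: L0/L1/L2 = C/-/- → run C
t=1: L0/L1/L2 = C/-/- → run C
t=2: L0/L1/L2 = D/C/- → run D
t=3: L0/L1/L2 = D/C/- → run D
t=4: L0/L1/L2 = -/CD/- → run C
t=5: L0/L1/L2 = -/CD/- → run C
t=6: L0/L1/L2 = -/D/- → run D
t=7: L0/L1/L2 = -/D/- → run D
t=8: L0/L1/L2 = -/D/- → run D
t=9: L0/L1/L2 = -/D/- → run D
t=10: (idle)
t=11: (idle)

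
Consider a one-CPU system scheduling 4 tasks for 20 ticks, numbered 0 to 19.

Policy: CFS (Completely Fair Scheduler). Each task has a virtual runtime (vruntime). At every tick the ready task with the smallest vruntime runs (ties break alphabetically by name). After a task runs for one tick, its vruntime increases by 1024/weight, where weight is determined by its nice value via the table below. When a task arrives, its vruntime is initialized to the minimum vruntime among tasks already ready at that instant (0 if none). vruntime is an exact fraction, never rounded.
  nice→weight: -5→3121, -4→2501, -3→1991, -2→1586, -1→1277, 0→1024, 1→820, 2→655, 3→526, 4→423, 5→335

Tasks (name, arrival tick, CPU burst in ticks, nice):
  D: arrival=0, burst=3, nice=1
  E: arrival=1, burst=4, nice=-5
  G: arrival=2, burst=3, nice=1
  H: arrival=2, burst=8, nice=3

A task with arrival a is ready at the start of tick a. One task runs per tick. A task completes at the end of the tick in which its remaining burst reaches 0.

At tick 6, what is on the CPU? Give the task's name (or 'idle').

t=0: vr[D=0] → run D
t=1: vr[D=256/205 E=256/205] → run D
t=2: vr[D=512/205 E=256/205 G=256/205 H=256/205] → run E
t=3: vr[D=512/205 E=1008896/639805 G=256/205 H=256/205] → run G
t=4: vr[D=512/205 E=1008896/639805 G=512/205 H=256/205] → run H
t=5: vr[D=512/205 E=1008896/639805 G=512/205 H=172288/53915] → run E
t=6: vr[D=512/205 E=1218816/639805 G=512/205 H=172288/53915] → run E
t=7: vr[D=512/205 E=1428736/639805 G=512/205 H=172288/53915] → run E
t=8: vr[D=512/205 G=512/205 H=172288/53915] → run D
t=9: vr[G=512/205 H=172288/53915] → run G
t=10: vr[G=768/205 H=172288/53915] → run H
t=11: vr[G=768/205 H=277248/53915] → run G
t=12: vr[H=277248/53915] → run H
t=13: vr[H=382208/53915] → run H
t=14: vr[H=487168/53915] → run H
t=15: vr[H=592128/53915] → run H
t=16: vr[H=697088/53915] → run H
t=17: vr[H=802048/53915] → run H
t=18: (idle)
t=19: (idle)

running at tick 6 = E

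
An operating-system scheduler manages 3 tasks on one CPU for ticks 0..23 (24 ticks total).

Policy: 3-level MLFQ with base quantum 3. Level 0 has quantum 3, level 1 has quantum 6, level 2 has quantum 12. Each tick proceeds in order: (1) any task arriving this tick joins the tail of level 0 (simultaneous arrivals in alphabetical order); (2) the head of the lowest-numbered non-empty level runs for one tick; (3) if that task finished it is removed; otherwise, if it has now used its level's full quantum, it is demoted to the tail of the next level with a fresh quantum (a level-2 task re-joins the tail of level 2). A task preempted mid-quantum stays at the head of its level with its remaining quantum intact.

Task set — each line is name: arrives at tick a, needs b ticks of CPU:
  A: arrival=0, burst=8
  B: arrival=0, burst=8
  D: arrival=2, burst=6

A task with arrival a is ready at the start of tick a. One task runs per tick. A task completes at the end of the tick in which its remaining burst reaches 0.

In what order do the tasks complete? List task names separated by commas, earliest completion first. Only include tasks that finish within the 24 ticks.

completion order = A, B, D

t=0: L0/L1/L2 = AB/-/- → run A
t=1: L0/L1/L2 = AB/-/- → run A
t=2: L0/L1/L2 = ABD/-/- → run A
t=3: L0/L1/L2 = BD/A/- → run B
t=4: L0/L1/L2 = BD/A/- → run B
t=5: L0/L1/L2 = BD/A/- → run B
t=6: L0/L1/L2 = D/AB/- → run D
t=7: L0/L1/L2 = D/AB/- → run D
t=8: L0/L1/L2 = D/AB/- → run D
t=9: L0/L1/L2 = -/ABD/- → run A
t=10: L0/L1/L2 = -/ABD/- → run A
t=11: L0/L1/L2 = -/ABD/- → run A
t=12: L0/L1/L2 = -/ABD/- → run A
t=13: L0/L1/L2 = -/ABD/- → run A
t=14: L0/L1/L2 = -/BD/- → run B
t=15: L0/L1/L2 = -/BD/- → run B
t=16: L0/L1/L2 = -/BD/- → run B
t=17: L0/L1/L2 = -/BD/- → run B
t=18: L0/L1/L2 = -/BD/- → run B
t=19: L0/L1/L2 = -/D/- → run D
t=20: L0/L1/L2 = -/D/- → run D
t=21: L0/L1/L2 = -/D/- → run D
t=22: (idle)
t=23: (idle)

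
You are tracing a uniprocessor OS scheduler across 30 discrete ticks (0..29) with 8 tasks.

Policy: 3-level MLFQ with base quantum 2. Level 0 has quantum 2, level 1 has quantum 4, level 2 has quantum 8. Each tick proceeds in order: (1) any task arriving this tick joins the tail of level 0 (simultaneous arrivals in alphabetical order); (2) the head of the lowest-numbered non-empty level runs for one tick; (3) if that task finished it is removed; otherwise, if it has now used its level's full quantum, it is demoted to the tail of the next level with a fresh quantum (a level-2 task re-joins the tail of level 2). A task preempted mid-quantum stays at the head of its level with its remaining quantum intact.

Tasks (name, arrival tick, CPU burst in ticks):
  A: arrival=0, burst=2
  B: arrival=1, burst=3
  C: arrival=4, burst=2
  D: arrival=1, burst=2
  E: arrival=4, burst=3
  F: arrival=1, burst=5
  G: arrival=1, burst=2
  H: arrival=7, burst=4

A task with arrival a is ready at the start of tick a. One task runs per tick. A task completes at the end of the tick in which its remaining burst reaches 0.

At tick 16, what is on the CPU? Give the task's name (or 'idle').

running at tick 16 = B

t=0: L0/L1/L2 = A/-/- → run A
t=1: L0/L1/L2 = ABDFG/-/- → run A
t=2: L0/L1/L2 = BDFG/-/- → run B
t=3: L0/L1/L2 = BDFG/-/- → run B
t=4: L0/L1/L2 = DFGCE/B/- → run D
t=5: L0/L1/L2 = DFGCE/B/- → run D
t=6: L0/L1/L2 = FGCE/B/- → run F
t=7: L0/L1/L2 = FGCEH/B/- → run F
t=8: L0/L1/L2 = GCEH/BF/- → run G
t=9: L0/L1/L2 = GCEH/BF/- → run G
t=10: L0/L1/L2 = CEH/BF/- → run C
t=11: L0/L1/L2 = CEH/BF/- → run C
t=12: L0/L1/L2 = EH/BF/- → run E
t=13: L0/L1/L2 = EH/BF/- → run E
t=14: L0/L1/L2 = H/BFE/- → run H
t=15: L0/L1/L2 = H/BFE/- → run H
t=16: L0/L1/L2 = -/BFEH/- → run B
t=17: L0/L1/L2 = -/FEH/- → run F
t=18: L0/L1/L2 = -/FEH/- → run F
t=19: L0/L1/L2 = -/FEH/- → run F
t=20: L0/L1/L2 = -/EH/- → run E
t=21: L0/L1/L2 = -/H/- → run H
t=22: L0/L1/L2 = -/H/- → run H
t=23: (idle)
t=24: (idle)
t=25: (idle)
t=26: (idle)
t=27: (idle)
t=28: (idle)
t=29: (idle)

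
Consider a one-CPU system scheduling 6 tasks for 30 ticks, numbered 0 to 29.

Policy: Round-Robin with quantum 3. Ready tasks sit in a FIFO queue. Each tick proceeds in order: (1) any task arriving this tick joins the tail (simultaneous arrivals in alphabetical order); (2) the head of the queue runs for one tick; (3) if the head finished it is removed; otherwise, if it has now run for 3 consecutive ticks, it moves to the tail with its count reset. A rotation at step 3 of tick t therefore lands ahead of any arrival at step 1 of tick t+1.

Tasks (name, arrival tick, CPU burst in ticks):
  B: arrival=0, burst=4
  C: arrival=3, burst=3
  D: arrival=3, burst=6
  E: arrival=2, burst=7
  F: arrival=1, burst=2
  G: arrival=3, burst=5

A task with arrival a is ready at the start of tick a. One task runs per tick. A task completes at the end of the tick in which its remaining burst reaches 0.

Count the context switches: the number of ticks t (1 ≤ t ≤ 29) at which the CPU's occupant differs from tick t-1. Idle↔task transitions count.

t=0: queue=[B] q_used=0 → run B
t=1: queue=[B,F] q_used=1 → run B
t=2: queue=[B,F,E] q_used=2 → run B
t=3: queue=[F,E,B,C,D,G] q_used=0 → run F
t=4: queue=[F,E,B,C,D,G] q_used=1 → run F
t=5: queue=[E,B,C,D,G] q_used=0 → run E
t=6: queue=[E,B,C,D,G] q_used=1 → run E
t=7: queue=[E,B,C,D,G] q_used=2 → run E
t=8: queue=[B,C,D,G,E] q_used=0 → run B
t=9: queue=[C,D,G,E] q_used=0 → run C
t=10: queue=[C,D,G,E] q_used=1 → run C
t=11: queue=[C,D,G,E] q_used=2 → run C
t=12: queue=[D,G,E] q_used=0 → run D
t=13: queue=[D,G,E] q_used=1 → run D
t=14: queue=[D,G,E] q_used=2 → run D
t=15: queue=[G,E,D] q_used=0 → run G
t=16: queue=[G,E,D] q_used=1 → run G
t=17: queue=[G,E,D] q_used=2 → run G
t=18: queue=[E,D,G] q_used=0 → run E
t=19: queue=[E,D,G] q_used=1 → run E
t=20: queue=[E,D,G] q_used=2 → run E
t=21: queue=[D,G,E] q_used=0 → run D
t=22: queue=[D,G,E] q_used=1 → run D
t=23: queue=[D,G,E] q_used=2 → run D
t=24: queue=[G,E] q_used=0 → run G
t=25: queue=[G,E] q_used=1 → run G
t=26: queue=[E] q_used=0 → run E
t=27: (idle)
t=28: (idle)
t=29: (idle)

context switches = 11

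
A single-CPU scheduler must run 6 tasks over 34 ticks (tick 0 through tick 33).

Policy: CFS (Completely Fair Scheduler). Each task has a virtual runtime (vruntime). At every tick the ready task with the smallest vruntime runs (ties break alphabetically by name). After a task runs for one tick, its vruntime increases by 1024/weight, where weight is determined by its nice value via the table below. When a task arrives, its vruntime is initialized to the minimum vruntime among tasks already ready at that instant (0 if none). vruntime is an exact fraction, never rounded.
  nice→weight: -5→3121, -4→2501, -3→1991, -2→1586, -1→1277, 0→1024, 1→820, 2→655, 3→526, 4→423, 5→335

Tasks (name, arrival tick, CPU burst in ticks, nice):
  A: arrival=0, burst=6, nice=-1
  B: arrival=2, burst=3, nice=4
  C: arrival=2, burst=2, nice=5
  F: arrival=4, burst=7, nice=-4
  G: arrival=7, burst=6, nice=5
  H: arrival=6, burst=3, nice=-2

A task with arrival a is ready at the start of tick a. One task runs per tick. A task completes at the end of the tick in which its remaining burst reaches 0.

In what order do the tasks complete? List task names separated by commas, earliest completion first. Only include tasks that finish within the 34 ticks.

t=0: vr[A=0] → run A
t=1: vr[A=1024/1277] → run A
t=2: vr[A=2048/1277 B=2048/1277 C=2048/1277] → run A
t=3: vr[A=3072/1277 B=2048/1277 C=2048/1277] → run B
t=4: vr[A=3072/1277 B=2173952/540171 C=2048/1277 F=2048/1277] → run C
t=5: vr[A=3072/1277 B=2173952/540171 C=1993728/427795 F=2048/1277] → run F
t=6: vr[A=3072/1277 B=2173952/540171 C=1993728/427795 F=6429696/3193777 H=6429696/3193777] → run F
t=7: vr[A=3072/1277 B=2173952/540171 C=1993728/427795 F=7737344/3193777 G=6429696/3193777 H=6429696/3193777] → run G
t=8: vr[A=3072/1277 B=2173952/540171 C=1993728/427795 F=7737344/3193777 G=5424375808/1069915295 H=6429696/3193777] → run H
t=9: vr[A=3072/1277 B=2173952/540171 C=1993728/427795 F=7737344/3193777 G=5424375808/1069915295 H=110392832/41519101] → run A
t=10: vr[A=4096/1277 B=2173952/540171 C=1993728/427795 F=7737344/3193777 G=5424375808/1069915295 H=110392832/41519101] → run F
t=11: vr[A=4096/1277 B=2173952/540171 C=1993728/427795 F=9044992/3193777 G=5424375808/1069915295 H=110392832/41519101] → run H
t=12: vr[A=4096/1277 B=2173952/540171 C=1993728/427795 F=9044992/3193777 G=5424375808/1069915295 H=137199616/41519101] → run F
t=13: vr[A=4096/1277 B=2173952/540171 C=1993728/427795 F=10352640/3193777 G=5424375808/1069915295 H=137199616/41519101] → run A
t=14: vr[A=5120/1277 B=2173952/540171 C=1993728/427795 F=10352640/3193777 G=5424375808/1069915295 H=137199616/41519101] → run F
t=15: vr[A=5120/1277 B=2173952/540171 C=1993728/427795 F=11660288/3193777 G=5424375808/1069915295 H=137199616/41519101] → run H
t=16: vr[A=5120/1277 B=2173952/540171 C=1993728/427795 F=11660288/3193777 G=5424375808/1069915295] → run F
t=17: vr[A=5120/1277 B=2173952/540171 C=1993728/427795 F=12967936/3193777 G=5424375808/1069915295] → run A
t=18: vr[B=2173952/540171 C=1993728/427795 F=12967936/3193777 G=5424375808/1069915295] → run B
t=19: vr[B=3481600/540171 C=1993728/427795 F=12967936/3193777 G=5424375808/1069915295] → run F
t=20: vr[B=3481600/540171 C=1993728/427795 G=5424375808/1069915295] → run C
t=21: vr[B=3481600/540171 G=5424375808/1069915295] → run G
t=22: vr[B=3481600/540171 G=8694803456/1069915295] → run B
t=23: vr[G=8694803456/1069915295] → run G
t=24: vr[G=11965231104/1069915295] → run G
t=25: vr[G=15235658752/1069915295] → run G
t=26: vr[G=3701217280/213983059] → run G
t=27: (idle)
t=28: (idle)
t=29: (idle)
t=30: (idle)
t=31: (idle)
t=32: (idle)
t=33: (idle)

completion order = H, A, F, C, B, G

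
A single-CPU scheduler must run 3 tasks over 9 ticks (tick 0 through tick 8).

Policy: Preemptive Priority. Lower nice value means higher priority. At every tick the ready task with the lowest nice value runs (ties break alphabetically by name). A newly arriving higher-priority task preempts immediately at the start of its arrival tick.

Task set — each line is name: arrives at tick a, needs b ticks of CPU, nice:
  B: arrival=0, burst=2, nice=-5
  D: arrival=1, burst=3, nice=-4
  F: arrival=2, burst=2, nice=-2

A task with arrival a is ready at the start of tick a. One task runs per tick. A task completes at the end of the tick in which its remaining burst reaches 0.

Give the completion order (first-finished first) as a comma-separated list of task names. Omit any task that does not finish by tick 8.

completion order = B, D, F

t=0: ready={B} → run B
t=1: ready={B,D} → run B
t=2: ready={D,F} → run D
t=3: ready={D,F} → run D
t=4: ready={D,F} → run D
t=5: ready={F} → run F
t=6: ready={F} → run F
t=7: (idle)
t=8: (idle)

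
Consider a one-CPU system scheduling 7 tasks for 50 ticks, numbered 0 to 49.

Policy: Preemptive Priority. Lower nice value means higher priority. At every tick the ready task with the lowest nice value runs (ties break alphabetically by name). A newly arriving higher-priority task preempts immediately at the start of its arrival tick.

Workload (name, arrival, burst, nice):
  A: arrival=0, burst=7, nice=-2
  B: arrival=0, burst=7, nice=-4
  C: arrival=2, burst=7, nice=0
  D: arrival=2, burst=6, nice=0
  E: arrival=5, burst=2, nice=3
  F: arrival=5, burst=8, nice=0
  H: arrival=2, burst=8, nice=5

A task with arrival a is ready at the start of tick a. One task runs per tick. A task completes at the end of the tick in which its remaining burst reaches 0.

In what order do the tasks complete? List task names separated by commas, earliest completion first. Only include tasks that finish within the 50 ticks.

completion order = B, A, C, D, F, E, H

t=0: ready={A,B} → run B
t=1: ready={A,B} → run B
t=2: ready={A,B,C,D,H} → run B
t=3: ready={A,B,C,D,H} → run B
t=4: ready={A,B,C,D,H} → run B
t=5: ready={A,B,C,D,E,F,H} → run B
t=6: ready={A,B,C,D,E,F,H} → run B
t=7: ready={A,C,D,E,F,H} → run A
t=8: ready={A,C,D,E,F,H} → run A
t=9: ready={A,C,D,E,F,H} → run A
t=10: ready={A,C,D,E,F,H} → run A
t=11: ready={A,C,D,E,F,H} → run A
t=12: ready={A,C,D,E,F,H} → run A
t=13: ready={A,C,D,E,F,H} → run A
t=14: ready={C,D,E,F,H} → run C
t=15: ready={C,D,E,F,H} → run C
t=16: ready={C,D,E,F,H} → run C
t=17: ready={C,D,E,F,H} → run C
t=18: ready={C,D,E,F,H} → run C
t=19: ready={C,D,E,F,H} → run C
t=20: ready={C,D,E,F,H} → run C
t=21: ready={D,E,F,H} → run D
t=22: ready={D,E,F,H} → run D
t=23: ready={D,E,F,H} → run D
t=24: ready={D,E,F,H} → run D
t=25: ready={D,E,F,H} → run D
t=26: ready={D,E,F,H} → run D
t=27: ready={E,F,H} → run F
t=28: ready={E,F,H} → run F
t=29: ready={E,F,H} → run F
t=30: ready={E,F,H} → run F
t=31: ready={E,F,H} → run F
t=32: ready={E,F,H} → run F
t=33: ready={E,F,H} → run F
t=34: ready={E,F,H} → run F
t=35: ready={E,H} → run E
t=36: ready={E,H} → run E
t=37: ready={H} → run H
t=38: ready={H} → run H
t=39: ready={H} → run H
t=40: ready={H} → run H
t=41: ready={H} → run H
t=42: ready={H} → run H
t=43: ready={H} → run H
t=44: ready={H} → run H
t=45: (idle)
t=46: (idle)
t=47: (idle)
t=48: (idle)
t=49: (idle)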